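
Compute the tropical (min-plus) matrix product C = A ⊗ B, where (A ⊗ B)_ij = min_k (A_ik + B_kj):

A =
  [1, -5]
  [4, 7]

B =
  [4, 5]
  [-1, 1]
A ⊗ B =
  [-6, -4]
  [6, 8]

Apply the min-plus product entry-by-entry:
  C[0][0] = min over k of (A[0][0] + B[0][0] = 1 + 4 = 5, A[0][1] + B[1][0] = -5 + -1 = -6) = -6 (attained at k = 1)
  C[0][1] = min over k of (A[0][0] + B[0][1] = 1 + 5 = 6, A[0][1] + B[1][1] = -5 + 1 = -4) = -4 (attained at k = 1)
  C[1][0] = min over k of (A[1][0] + B[0][0] = 4 + 4 = 8, A[1][1] + B[1][0] = 7 + -1 = 6) = 6 (attained at k = 1)
  C[1][1] = min over k of (A[1][0] + B[0][1] = 4 + 5 = 9, A[1][1] + B[1][1] = 7 + 1 = 8) = 8 (attained at k = 1)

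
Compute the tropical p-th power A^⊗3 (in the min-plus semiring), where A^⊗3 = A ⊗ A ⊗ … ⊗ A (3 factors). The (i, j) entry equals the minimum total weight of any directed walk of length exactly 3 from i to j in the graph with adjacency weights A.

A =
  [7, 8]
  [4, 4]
A^⊗3 =
  [16, 16]
  [12, 12]

Each entry (A^⊗3)_ij equals the minimum over all length-3 walks i = v_0 → v_1 → … → v_3 = j of Σ_t A[v_t][v_{t+1}]. For example, for (i, j) = (0, 1) we minimise over 4 possible intermediate vertex sequences; the minimum is 16, attained along the walk 0 → 1 → 1 → 1.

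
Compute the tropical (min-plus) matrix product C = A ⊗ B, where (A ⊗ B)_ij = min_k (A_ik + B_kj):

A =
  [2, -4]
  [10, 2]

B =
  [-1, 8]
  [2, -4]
A ⊗ B =
  [-2, -8]
  [4, -2]

Apply the min-plus product entry-by-entry:
  C[0][0] = min over k of (A[0][0] + B[0][0] = 2 + -1 = 1, A[0][1] + B[1][0] = -4 + 2 = -2) = -2 (attained at k = 1)
  C[0][1] = min over k of (A[0][0] + B[0][1] = 2 + 8 = 10, A[0][1] + B[1][1] = -4 + -4 = -8) = -8 (attained at k = 1)
  C[1][0] = min over k of (A[1][0] + B[0][0] = 10 + -1 = 9, A[1][1] + B[1][0] = 2 + 2 = 4) = 4 (attained at k = 1)
  C[1][1] = min over k of (A[1][0] + B[0][1] = 10 + 8 = 18, A[1][1] + B[1][1] = 2 + -4 = -2) = -2 (attained at k = 1)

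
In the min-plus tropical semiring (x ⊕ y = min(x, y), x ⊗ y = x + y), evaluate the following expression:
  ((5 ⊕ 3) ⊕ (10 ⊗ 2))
((5 ⊕ 3) ⊕ (10 ⊗ 2)) = 3

Expand innermost to outermost. Recall ⊕ takes the minimum of its arguments and ⊗ takes their sum. Working out the expression ((5 ⊕ 3) ⊕ (10 ⊗ 2)) gives 3.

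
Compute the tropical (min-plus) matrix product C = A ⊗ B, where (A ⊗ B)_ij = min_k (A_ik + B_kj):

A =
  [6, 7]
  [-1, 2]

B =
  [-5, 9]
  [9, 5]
A ⊗ B =
  [1, 12]
  [-6, 7]

Apply the min-plus product entry-by-entry:
  C[0][0] = min over k of (A[0][0] + B[0][0] = 6 + -5 = 1, A[0][1] + B[1][0] = 7 + 9 = 16) = 1 (attained at k = 0)
  C[0][1] = min over k of (A[0][0] + B[0][1] = 6 + 9 = 15, A[0][1] + B[1][1] = 7 + 5 = 12) = 12 (attained at k = 1)
  C[1][0] = min over k of (A[1][0] + B[0][0] = -1 + -5 = -6, A[1][1] + B[1][0] = 2 + 9 = 11) = -6 (attained at k = 0)
  C[1][1] = min over k of (A[1][0] + B[0][1] = -1 + 9 = 8, A[1][1] + B[1][1] = 2 + 5 = 7) = 7 (attained at k = 1)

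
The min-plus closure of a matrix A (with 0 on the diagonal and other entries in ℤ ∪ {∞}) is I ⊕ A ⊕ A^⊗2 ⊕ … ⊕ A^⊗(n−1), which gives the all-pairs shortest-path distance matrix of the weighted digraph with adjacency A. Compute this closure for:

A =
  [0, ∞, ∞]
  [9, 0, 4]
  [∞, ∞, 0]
Closure =
  [0, ∞, ∞]
  [9, 0, 4]
  [∞, ∞, 0]

This is the Floyd-Warshall all-pairs shortest-path computation. For each intermediate vertex k = 0, 1, …, 2, update dist[i][j] ← min(dist[i][j], dist[i][k] + dist[k][j]). The final matrix gives, for each (i, j), the minimum total weight of any directed path from i to j (possibly empty when i = j).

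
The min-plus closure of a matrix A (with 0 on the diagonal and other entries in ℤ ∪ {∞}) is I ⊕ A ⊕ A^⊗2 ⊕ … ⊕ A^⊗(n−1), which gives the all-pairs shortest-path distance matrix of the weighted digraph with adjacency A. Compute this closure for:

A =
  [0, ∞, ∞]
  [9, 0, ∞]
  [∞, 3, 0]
Closure =
  [0, ∞, ∞]
  [9, 0, ∞]
  [12, 3, 0]

This is the Floyd-Warshall all-pairs shortest-path computation. For each intermediate vertex k = 0, 1, …, 2, update dist[i][j] ← min(dist[i][j], dist[i][k] + dist[k][j]). The final matrix gives, for each (i, j), the minimum total weight of any directed path from i to j (possibly empty when i = j).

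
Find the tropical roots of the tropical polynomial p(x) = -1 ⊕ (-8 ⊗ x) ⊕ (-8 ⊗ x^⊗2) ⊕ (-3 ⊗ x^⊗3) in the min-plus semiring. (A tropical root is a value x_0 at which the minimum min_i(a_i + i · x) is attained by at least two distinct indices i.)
Roots: {-5, 0, 7}

Each tropical root is a break point of the lower envelope of the lines y = a_i + i · x (there are 4 lines, with slopes 0, 1, ..., 3). Only the lines that attain the minimum somewhere contribute to roots; other lines are dominated. Here the surviving (envelope) indices are i = 3, i = 2, i = 1, i = 0.
Intersections between consecutive envelope lines give the roots: for adjacent envelope indices i < j the intersection is x = (a_i − a_j) / (j − i). Reading off the sorted break points: {-5, 0, 7}.
Verification: at each break x_0, at least two indices attain the minimum of min_i(a_i + i · x_0).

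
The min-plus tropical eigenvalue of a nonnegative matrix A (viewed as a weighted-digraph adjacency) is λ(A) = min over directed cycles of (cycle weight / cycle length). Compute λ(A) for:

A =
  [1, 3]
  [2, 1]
λ(A) = 1

Enumerate directed cycles and compute their means (weight / length). Sample:
  cycle 0 → 0: weight = 1, length = 1, mean = 1/1 ≈ 1.000
  cycle 1 → 1: weight = 1, length = 1, mean = 1/1 ≈ 1.000
  cycle 0 → 1 → 0: weight = 5, length = 2, mean = 5/2 ≈ 2.500
  cycle 1 → 0 → 1: weight = 5, length = 2, mean = 5/2 ≈ 2.500
Minimum mean = 1.000, attained e.g. along the cycle 0 → 0 with weight 1 and length 1. So λ(A) = 1/1 = 1.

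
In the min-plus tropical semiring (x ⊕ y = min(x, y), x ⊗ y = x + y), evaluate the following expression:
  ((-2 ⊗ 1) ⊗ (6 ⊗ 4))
((-2 ⊗ 1) ⊗ (6 ⊗ 4)) = 9

Expand innermost to outermost. Recall ⊕ takes the minimum of its arguments and ⊗ takes their sum. Working out the expression ((-2 ⊗ 1) ⊗ (6 ⊗ 4)) gives 9.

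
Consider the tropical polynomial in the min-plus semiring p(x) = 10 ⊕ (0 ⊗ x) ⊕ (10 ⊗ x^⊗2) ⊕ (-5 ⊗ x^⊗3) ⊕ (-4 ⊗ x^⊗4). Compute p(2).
p(2) = 1

A tropical monomial a ⊗ x^⊗i evaluates to a + i · x. Evaluating each term at x = 2:
  Term 0 contributes 10 + 0 · 2 = 10
  Term 1 contributes 0 + 1 · 2 = 2
  Term 2 contributes 10 + 2 · 2 = 14
  Term 3 contributes -5 + 3 · 2 = 1
  Term 4 contributes -4 + 4 · 2 = 4
p(2) = ⊕ of these = min[10, 2, 14, 1, 4] = 1.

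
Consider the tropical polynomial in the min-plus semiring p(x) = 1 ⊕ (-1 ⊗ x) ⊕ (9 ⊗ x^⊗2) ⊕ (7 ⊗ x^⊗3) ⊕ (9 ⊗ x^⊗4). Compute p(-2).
p(-2) = -3

A tropical monomial a ⊗ x^⊗i evaluates to a + i · x. Evaluating each term at x = -2:
  Term 0 contributes 1 + 0 · -2 = 1
  Term 1 contributes -1 + 1 · -2 = -3
  Term 2 contributes 9 + 2 · -2 = 5
  Term 3 contributes 7 + 3 · -2 = 1
  Term 4 contributes 9 + 4 · -2 = 1
p(-2) = ⊕ of these = min[1, -3, 5, 1, 1] = -3.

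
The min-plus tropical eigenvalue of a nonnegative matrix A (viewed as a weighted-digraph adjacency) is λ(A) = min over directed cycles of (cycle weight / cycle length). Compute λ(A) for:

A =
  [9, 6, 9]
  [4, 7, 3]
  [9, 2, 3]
λ(A) = 5/2

Enumerate directed cycles and compute their means (weight / length). Sample:
  cycle 0 → 0: weight = 9, length = 1, mean = 9/1 ≈ 9.000
  cycle 1 → 1: weight = 7, length = 1, mean = 7/1 ≈ 7.000
  cycle 2 → 2: weight = 3, length = 1, mean = 3/1 ≈ 3.000
  cycle 0 → 1 → 0: weight = 10, length = 2, mean = 10/2 ≈ 5.000
  cycle 0 → 2 → 0: weight = 18, length = 2, mean = 18/2 ≈ 9.000
  cycle 1 → 0 → 1: weight = 10, length = 2, mean = 10/2 ≈ 5.000
Minimum mean = 2.500, attained e.g. along the cycle 1 → 2 → 1 with weight 5 and length 2. So λ(A) = 5/2 = 5/2.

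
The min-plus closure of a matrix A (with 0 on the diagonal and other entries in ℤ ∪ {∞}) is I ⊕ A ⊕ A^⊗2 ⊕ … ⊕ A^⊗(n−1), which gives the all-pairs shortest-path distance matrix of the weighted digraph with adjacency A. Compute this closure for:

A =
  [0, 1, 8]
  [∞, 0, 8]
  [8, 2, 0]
Closure =
  [0, 1, 8]
  [16, 0, 8]
  [8, 2, 0]

This is the Floyd-Warshall all-pairs shortest-path computation. For each intermediate vertex k = 0, 1, …, 2, update dist[i][j] ← min(dist[i][j], dist[i][k] + dist[k][j]). The final matrix gives, for each (i, j), the minimum total weight of any directed path from i to j (possibly empty when i = j).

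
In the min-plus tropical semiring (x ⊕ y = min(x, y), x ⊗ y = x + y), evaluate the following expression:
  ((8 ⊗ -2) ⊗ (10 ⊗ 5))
((8 ⊗ -2) ⊗ (10 ⊗ 5)) = 21

Expand innermost to outermost. Recall ⊕ takes the minimum of its arguments and ⊗ takes their sum. Working out the expression ((8 ⊗ -2) ⊗ (10 ⊗ 5)) gives 21.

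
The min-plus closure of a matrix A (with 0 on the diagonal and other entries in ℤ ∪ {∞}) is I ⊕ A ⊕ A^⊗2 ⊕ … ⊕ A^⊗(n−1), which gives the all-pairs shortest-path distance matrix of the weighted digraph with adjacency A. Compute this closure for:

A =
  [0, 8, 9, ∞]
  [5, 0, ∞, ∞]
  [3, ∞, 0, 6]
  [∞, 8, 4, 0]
Closure =
  [0, 8, 9, 15]
  [5, 0, 14, 20]
  [3, 11, 0, 6]
  [7, 8, 4, 0]

This is the Floyd-Warshall all-pairs shortest-path computation. For each intermediate vertex k = 0, 1, …, 3, update dist[i][j] ← min(dist[i][j], dist[i][k] + dist[k][j]). The final matrix gives, for each (i, j), the minimum total weight of any directed path from i to j (possibly empty when i = j).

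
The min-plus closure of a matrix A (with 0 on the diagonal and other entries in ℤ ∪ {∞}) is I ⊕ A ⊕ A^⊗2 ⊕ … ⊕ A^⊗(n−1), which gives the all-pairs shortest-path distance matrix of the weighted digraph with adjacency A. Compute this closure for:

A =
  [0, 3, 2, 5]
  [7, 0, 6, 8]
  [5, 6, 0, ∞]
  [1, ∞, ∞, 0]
Closure =
  [0, 3, 2, 5]
  [7, 0, 6, 8]
  [5, 6, 0, 10]
  [1, 4, 3, 0]

This is the Floyd-Warshall all-pairs shortest-path computation. For each intermediate vertex k = 0, 1, …, 3, update dist[i][j] ← min(dist[i][j], dist[i][k] + dist[k][j]). The final matrix gives, for each (i, j), the minimum total weight of any directed path from i to j (possibly empty when i = j).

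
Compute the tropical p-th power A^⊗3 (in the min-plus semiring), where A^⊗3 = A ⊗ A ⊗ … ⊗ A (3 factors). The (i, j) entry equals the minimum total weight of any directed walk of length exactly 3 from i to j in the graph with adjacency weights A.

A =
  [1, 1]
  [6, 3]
A^⊗3 =
  [3, 3]
  [8, 8]

Each entry (A^⊗3)_ij equals the minimum over all length-3 walks i = v_0 → v_1 → … → v_3 = j of Σ_t A[v_t][v_{t+1}]. For example, for (i, j) = (0, 1) we minimise over 4 possible intermediate vertex sequences; the minimum is 3, attained along the walk 0 → 0 → 0 → 1.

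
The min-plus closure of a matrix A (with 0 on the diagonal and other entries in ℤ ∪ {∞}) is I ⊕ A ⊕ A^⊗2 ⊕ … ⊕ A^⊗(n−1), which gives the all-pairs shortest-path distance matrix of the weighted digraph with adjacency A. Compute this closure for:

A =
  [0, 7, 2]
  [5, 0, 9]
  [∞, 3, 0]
Closure =
  [0, 5, 2]
  [5, 0, 7]
  [8, 3, 0]

This is the Floyd-Warshall all-pairs shortest-path computation. For each intermediate vertex k = 0, 1, …, 2, update dist[i][j] ← min(dist[i][j], dist[i][k] + dist[k][j]). The final matrix gives, for each (i, j), the minimum total weight of any directed path from i to j (possibly empty when i = j).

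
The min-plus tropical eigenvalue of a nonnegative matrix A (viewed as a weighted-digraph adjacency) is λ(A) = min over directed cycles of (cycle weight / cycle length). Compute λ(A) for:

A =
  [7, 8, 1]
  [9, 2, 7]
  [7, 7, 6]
λ(A) = 2

Enumerate directed cycles and compute their means (weight / length). Sample:
  cycle 0 → 0: weight = 7, length = 1, mean = 7/1 ≈ 7.000
  cycle 1 → 1: weight = 2, length = 1, mean = 2/1 ≈ 2.000
  cycle 2 → 2: weight = 6, length = 1, mean = 6/1 ≈ 6.000
  cycle 0 → 1 → 0: weight = 17, length = 2, mean = 17/2 ≈ 8.500
  cycle 0 → 2 → 0: weight = 8, length = 2, mean = 8/2 ≈ 4.000
  cycle 1 → 0 → 1: weight = 17, length = 2, mean = 17/2 ≈ 8.500
Minimum mean = 2.000, attained e.g. along the cycle 1 → 1 with weight 2 and length 1. So λ(A) = 2/1 = 2.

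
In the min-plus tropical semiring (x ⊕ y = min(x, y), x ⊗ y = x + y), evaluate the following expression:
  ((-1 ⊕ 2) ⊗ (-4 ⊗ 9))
((-1 ⊕ 2) ⊗ (-4 ⊗ 9)) = 4

Expand innermost to outermost. Recall ⊕ takes the minimum of its arguments and ⊗ takes their sum. Working out the expression ((-1 ⊕ 2) ⊗ (-4 ⊗ 9)) gives 4.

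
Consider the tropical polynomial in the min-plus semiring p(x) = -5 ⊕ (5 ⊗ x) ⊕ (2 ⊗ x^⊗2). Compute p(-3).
p(-3) = -5

A tropical monomial a ⊗ x^⊗i evaluates to a + i · x. Evaluating each term at x = -3:
  Term 0 contributes -5 + 0 · -3 = -5
  Term 1 contributes 5 + 1 · -3 = 2
  Term 2 contributes 2 + 2 · -3 = -4
p(-3) = ⊕ of these = min[-5, 2, -4] = -5.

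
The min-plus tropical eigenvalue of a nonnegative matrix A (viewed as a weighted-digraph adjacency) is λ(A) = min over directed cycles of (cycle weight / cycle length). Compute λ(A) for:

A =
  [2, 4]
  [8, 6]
λ(A) = 2

Enumerate directed cycles and compute their means (weight / length). Sample:
  cycle 0 → 0: weight = 2, length = 1, mean = 2/1 ≈ 2.000
  cycle 1 → 1: weight = 6, length = 1, mean = 6/1 ≈ 6.000
  cycle 0 → 1 → 0: weight = 12, length = 2, mean = 12/2 ≈ 6.000
  cycle 1 → 0 → 1: weight = 12, length = 2, mean = 12/2 ≈ 6.000
Minimum mean = 2.000, attained e.g. along the cycle 0 → 0 with weight 2 and length 1. So λ(A) = 2/1 = 2.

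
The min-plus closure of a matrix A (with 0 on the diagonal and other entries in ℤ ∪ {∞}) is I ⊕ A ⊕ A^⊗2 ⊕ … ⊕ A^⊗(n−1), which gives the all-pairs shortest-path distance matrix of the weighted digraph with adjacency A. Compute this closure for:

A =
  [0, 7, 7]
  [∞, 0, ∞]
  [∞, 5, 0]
Closure =
  [0, 7, 7]
  [∞, 0, ∞]
  [∞, 5, 0]

This is the Floyd-Warshall all-pairs shortest-path computation. For each intermediate vertex k = 0, 1, …, 2, update dist[i][j] ← min(dist[i][j], dist[i][k] + dist[k][j]). The final matrix gives, for each (i, j), the minimum total weight of any directed path from i to j (possibly empty when i = j).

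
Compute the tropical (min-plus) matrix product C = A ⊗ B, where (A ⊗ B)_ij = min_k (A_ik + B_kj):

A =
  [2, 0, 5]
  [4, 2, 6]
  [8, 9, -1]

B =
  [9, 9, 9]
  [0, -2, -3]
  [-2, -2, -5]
A ⊗ B =
  [0, -2, -3]
  [2, 0, -1]
  [-3, -3, -6]

Apply the min-plus product entry-by-entry:
  C[0][0] = min over k of (A[0][0] + B[0][0] = 2 + 9 = 11, A[0][1] + B[1][0] = 0 + 0 = 0, A[0][2] + B[2][0] = 5 + -2 = 3) = 0 (attained at k = 1)
  C[0][1] = min over k of (A[0][0] + B[0][1] = 2 + 9 = 11, A[0][1] + B[1][1] = 0 + -2 = -2, A[0][2] + B[2][1] = 5 + -2 = 3) = -2 (attained at k = 1)
  C[0][2] = min over k of (A[0][0] + B[0][2] = 2 + 9 = 11, A[0][1] + B[1][2] = 0 + -3 = -3, A[0][2] + B[2][2] = 5 + -5 = 0) = -3 (attained at k = 1)
  C[1][0] = min over k of (A[1][0] + B[0][0] = 4 + 9 = 13, A[1][1] + B[1][0] = 2 + 0 = 2, A[1][2] + B[2][0] = 6 + -2 = 4) = 2 (attained at k = 1)
  C[1][1] = min over k of (A[1][0] + B[0][1] = 4 + 9 = 13, A[1][1] + B[1][1] = 2 + -2 = 0, A[1][2] + B[2][1] = 6 + -2 = 4) = 0 (attained at k = 1)
  C[1][2] = min over k of (A[1][0] + B[0][2] = 4 + 9 = 13, A[1][1] + B[1][2] = 2 + -3 = -1, A[1][2] + B[2][2] = 6 + -5 = 1) = -1 (attained at k = 1)
  C[2][0] = min over k of (A[2][0] + B[0][0] = 8 + 9 = 17, A[2][1] + B[1][0] = 9 + 0 = 9, A[2][2] + B[2][0] = -1 + -2 = -3) = -3 (attained at k = 2)
  C[2][1] = min over k of (A[2][0] + B[0][1] = 8 + 9 = 17, A[2][1] + B[1][1] = 9 + -2 = 7, A[2][2] + B[2][1] = -1 + -2 = -3) = -3 (attained at k = 2)
  C[2][2] = min over k of (A[2][0] + B[0][2] = 8 + 9 = 17, A[2][1] + B[1][2] = 9 + -3 = 6, A[2][2] + B[2][2] = -1 + -5 = -6) = -6 (attained at k = 2)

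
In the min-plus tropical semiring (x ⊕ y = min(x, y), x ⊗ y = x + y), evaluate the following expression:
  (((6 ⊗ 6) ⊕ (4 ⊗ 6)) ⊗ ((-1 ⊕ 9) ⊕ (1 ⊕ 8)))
(((6 ⊗ 6) ⊕ (4 ⊗ 6)) ⊗ ((-1 ⊕ 9) ⊕ (1 ⊕ 8))) = 9

Expand innermost to outermost. Recall ⊕ takes the minimum of its arguments and ⊗ takes their sum. Working out the expression (((6 ⊗ 6) ⊕ (4 ⊗ 6)) ⊗ ((-1 ⊕ 9) ⊕ (1 ⊕ 8))) gives 9.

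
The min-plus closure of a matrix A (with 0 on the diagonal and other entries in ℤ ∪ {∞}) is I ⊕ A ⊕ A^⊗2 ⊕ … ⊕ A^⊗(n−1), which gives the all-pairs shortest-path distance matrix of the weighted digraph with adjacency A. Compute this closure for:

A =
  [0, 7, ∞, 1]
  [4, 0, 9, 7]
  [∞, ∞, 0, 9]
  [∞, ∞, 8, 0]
Closure =
  [0, 7, 9, 1]
  [4, 0, 9, 5]
  [∞, ∞, 0, 9]
  [∞, ∞, 8, 0]

This is the Floyd-Warshall all-pairs shortest-path computation. For each intermediate vertex k = 0, 1, …, 3, update dist[i][j] ← min(dist[i][j], dist[i][k] + dist[k][j]). The final matrix gives, for each (i, j), the minimum total weight of any directed path from i to j (possibly empty when i = j).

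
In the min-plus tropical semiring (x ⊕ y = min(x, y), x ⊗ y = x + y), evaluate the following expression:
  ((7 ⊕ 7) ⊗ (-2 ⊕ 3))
((7 ⊕ 7) ⊗ (-2 ⊕ 3)) = 5

Expand innermost to outermost. Recall ⊕ takes the minimum of its arguments and ⊗ takes their sum. Working out the expression ((7 ⊕ 7) ⊗ (-2 ⊕ 3)) gives 5.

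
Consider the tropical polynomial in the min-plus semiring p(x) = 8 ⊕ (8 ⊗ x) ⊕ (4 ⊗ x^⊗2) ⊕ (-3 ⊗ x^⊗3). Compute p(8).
p(8) = 8

A tropical monomial a ⊗ x^⊗i evaluates to a + i · x. Evaluating each term at x = 8:
  Term 0 contributes 8 + 0 · 8 = 8
  Term 1 contributes 8 + 1 · 8 = 16
  Term 2 contributes 4 + 2 · 8 = 20
  Term 3 contributes -3 + 3 · 8 = 21
p(8) = ⊕ of these = min[8, 16, 20, 21] = 8.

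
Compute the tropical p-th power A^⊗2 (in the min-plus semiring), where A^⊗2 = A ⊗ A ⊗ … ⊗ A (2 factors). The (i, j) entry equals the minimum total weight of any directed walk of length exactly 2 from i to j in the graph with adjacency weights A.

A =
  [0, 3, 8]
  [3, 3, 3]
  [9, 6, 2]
A^⊗2 =
  [0, 3, 6]
  [3, 6, 5]
  [9, 8, 4]

Each entry (A^⊗2)_ij equals the minimum over all length-2 walks i = v_0 → v_1 → … → v_2 = j of Σ_t A[v_t][v_{t+1}]. For example, for (i, j) = (0, 2) we minimise over 3 possible intermediate vertex sequences; the minimum is 6, attained along the walk 0 → 1 → 2.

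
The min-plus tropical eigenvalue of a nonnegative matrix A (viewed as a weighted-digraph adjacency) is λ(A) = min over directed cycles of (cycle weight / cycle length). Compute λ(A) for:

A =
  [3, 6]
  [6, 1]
λ(A) = 1

Enumerate directed cycles and compute their means (weight / length). Sample:
  cycle 0 → 0: weight = 3, length = 1, mean = 3/1 ≈ 3.000
  cycle 1 → 1: weight = 1, length = 1, mean = 1/1 ≈ 1.000
  cycle 0 → 1 → 0: weight = 12, length = 2, mean = 12/2 ≈ 6.000
  cycle 1 → 0 → 1: weight = 12, length = 2, mean = 12/2 ≈ 6.000
Minimum mean = 1.000, attained e.g. along the cycle 1 → 1 with weight 1 and length 1. So λ(A) = 1/1 = 1.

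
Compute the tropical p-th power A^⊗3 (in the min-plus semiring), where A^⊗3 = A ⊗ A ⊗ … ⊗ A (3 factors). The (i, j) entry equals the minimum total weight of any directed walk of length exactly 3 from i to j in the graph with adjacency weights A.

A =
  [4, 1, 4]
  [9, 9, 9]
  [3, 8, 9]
A^⊗3 =
  [11, 8, 11]
  [16, 13, 16]
  [10, 8, 11]

Each entry (A^⊗3)_ij equals the minimum over all length-3 walks i = v_0 → v_1 → … → v_3 = j of Σ_t A[v_t][v_{t+1}]. For example, for (i, j) = (0, 2) we minimise over 9 possible intermediate vertex sequences; the minimum is 11, attained along the walk 0 → 2 → 0 → 2.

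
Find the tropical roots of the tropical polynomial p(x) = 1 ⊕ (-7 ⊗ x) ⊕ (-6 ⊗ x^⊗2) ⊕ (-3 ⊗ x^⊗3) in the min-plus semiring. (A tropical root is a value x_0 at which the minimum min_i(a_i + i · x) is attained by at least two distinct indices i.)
Roots: {-3, -1, 8}

Each tropical root is a break point of the lower envelope of the lines y = a_i + i · x (there are 4 lines, with slopes 0, 1, ..., 3). Only the lines that attain the minimum somewhere contribute to roots; other lines are dominated. Here the surviving (envelope) indices are i = 3, i = 2, i = 1, i = 0.
Intersections between consecutive envelope lines give the roots: for adjacent envelope indices i < j the intersection is x = (a_i − a_j) / (j − i). Reading off the sorted break points: {-3, -1, 8}.
Verification: at each break x_0, at least two indices attain the minimum of min_i(a_i + i · x_0).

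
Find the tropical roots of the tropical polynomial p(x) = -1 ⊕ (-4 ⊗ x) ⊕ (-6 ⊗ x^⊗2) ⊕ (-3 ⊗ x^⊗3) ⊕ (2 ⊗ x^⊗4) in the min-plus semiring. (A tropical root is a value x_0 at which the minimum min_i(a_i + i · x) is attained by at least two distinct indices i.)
Roots: {-5, -3, 2, 3}

Each tropical root is a break point of the lower envelope of the lines y = a_i + i · x (there are 5 lines, with slopes 0, 1, ..., 4). Only the lines that attain the minimum somewhere contribute to roots; other lines are dominated. Here the surviving (envelope) indices are i = 4, i = 3, i = 2, i = 1, i = 0.
Intersections between consecutive envelope lines give the roots: for adjacent envelope indices i < j the intersection is x = (a_i − a_j) / (j − i). Reading off the sorted break points: {-5, -3, 2, 3}.
Verification: at each break x_0, at least two indices attain the minimum of min_i(a_i + i · x_0).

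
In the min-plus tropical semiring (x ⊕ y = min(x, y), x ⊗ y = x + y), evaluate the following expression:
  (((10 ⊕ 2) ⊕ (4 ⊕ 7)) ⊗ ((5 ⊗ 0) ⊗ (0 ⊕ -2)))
(((10 ⊕ 2) ⊕ (4 ⊕ 7)) ⊗ ((5 ⊗ 0) ⊗ (0 ⊕ -2))) = 5

Expand innermost to outermost. Recall ⊕ takes the minimum of its arguments and ⊗ takes their sum. Working out the expression (((10 ⊕ 2) ⊕ (4 ⊕ 7)) ⊗ ((5 ⊗ 0) ⊗ (0 ⊕ -2))) gives 5.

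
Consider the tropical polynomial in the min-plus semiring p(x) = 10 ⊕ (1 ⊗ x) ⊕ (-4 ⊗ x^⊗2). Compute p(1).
p(1) = -2

A tropical monomial a ⊗ x^⊗i evaluates to a + i · x. Evaluating each term at x = 1:
  Term 0 contributes 10 + 0 · 1 = 10
  Term 1 contributes 1 + 1 · 1 = 2
  Term 2 contributes -4 + 2 · 1 = -2
p(1) = ⊕ of these = min[10, 2, -2] = -2.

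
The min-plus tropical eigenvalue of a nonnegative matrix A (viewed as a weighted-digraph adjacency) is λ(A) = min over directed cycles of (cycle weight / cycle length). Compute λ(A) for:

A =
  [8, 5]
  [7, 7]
λ(A) = 6

Enumerate directed cycles and compute their means (weight / length). Sample:
  cycle 0 → 0: weight = 8, length = 1, mean = 8/1 ≈ 8.000
  cycle 1 → 1: weight = 7, length = 1, mean = 7/1 ≈ 7.000
  cycle 0 → 1 → 0: weight = 12, length = 2, mean = 12/2 ≈ 6.000
  cycle 1 → 0 → 1: weight = 12, length = 2, mean = 12/2 ≈ 6.000
Minimum mean = 6.000, attained e.g. along the cycle 0 → 1 → 0 with weight 12 and length 2. So λ(A) = 12/2 = 6.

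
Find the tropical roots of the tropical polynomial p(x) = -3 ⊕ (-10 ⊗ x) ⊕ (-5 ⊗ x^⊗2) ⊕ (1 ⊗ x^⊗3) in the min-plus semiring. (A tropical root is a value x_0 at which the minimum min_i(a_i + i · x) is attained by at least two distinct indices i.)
Roots: {-6, -5, 7}

Each tropical root is a break point of the lower envelope of the lines y = a_i + i · x (there are 4 lines, with slopes 0, 1, ..., 3). Only the lines that attain the minimum somewhere contribute to roots; other lines are dominated. Here the surviving (envelope) indices are i = 3, i = 2, i = 1, i = 0.
Intersections between consecutive envelope lines give the roots: for adjacent envelope indices i < j the intersection is x = (a_i − a_j) / (j − i). Reading off the sorted break points: {-6, -5, 7}.
Verification: at each break x_0, at least two indices attain the minimum of min_i(a_i + i · x_0).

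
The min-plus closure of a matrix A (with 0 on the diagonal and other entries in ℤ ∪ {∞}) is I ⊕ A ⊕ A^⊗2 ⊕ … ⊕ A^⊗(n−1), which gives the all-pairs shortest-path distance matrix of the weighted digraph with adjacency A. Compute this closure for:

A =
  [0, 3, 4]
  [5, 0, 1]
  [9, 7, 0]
Closure =
  [0, 3, 4]
  [5, 0, 1]
  [9, 7, 0]

This is the Floyd-Warshall all-pairs shortest-path computation. For each intermediate vertex k = 0, 1, …, 2, update dist[i][j] ← min(dist[i][j], dist[i][k] + dist[k][j]). The final matrix gives, for each (i, j), the minimum total weight of any directed path from i to j (possibly empty when i = j).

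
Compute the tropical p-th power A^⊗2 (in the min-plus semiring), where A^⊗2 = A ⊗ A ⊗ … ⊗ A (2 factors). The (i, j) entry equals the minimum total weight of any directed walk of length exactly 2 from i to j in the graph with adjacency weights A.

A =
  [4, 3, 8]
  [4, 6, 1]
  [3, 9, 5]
A^⊗2 =
  [7, 7, 4]
  [4, 7, 6]
  [7, 6, 10]

Each entry (A^⊗2)_ij equals the minimum over all length-2 walks i = v_0 → v_1 → … → v_2 = j of Σ_t A[v_t][v_{t+1}]. For example, for (i, j) = (0, 2) we minimise over 3 possible intermediate vertex sequences; the minimum is 4, attained along the walk 0 → 1 → 2.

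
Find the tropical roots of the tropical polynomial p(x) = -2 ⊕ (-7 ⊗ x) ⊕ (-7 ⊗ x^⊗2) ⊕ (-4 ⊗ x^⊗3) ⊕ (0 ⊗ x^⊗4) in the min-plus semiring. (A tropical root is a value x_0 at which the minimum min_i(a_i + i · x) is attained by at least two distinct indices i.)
Roots: {-4, -3, 0, 5}

Each tropical root is a break point of the lower envelope of the lines y = a_i + i · x (there are 5 lines, with slopes 0, 1, ..., 4). Only the lines that attain the minimum somewhere contribute to roots; other lines are dominated. Here the surviving (envelope) indices are i = 4, i = 3, i = 2, i = 1, i = 0.
Intersections between consecutive envelope lines give the roots: for adjacent envelope indices i < j the intersection is x = (a_i − a_j) / (j − i). Reading off the sorted break points: {-4, -3, 0, 5}.
Verification: at each break x_0, at least two indices attain the minimum of min_i(a_i + i · x_0).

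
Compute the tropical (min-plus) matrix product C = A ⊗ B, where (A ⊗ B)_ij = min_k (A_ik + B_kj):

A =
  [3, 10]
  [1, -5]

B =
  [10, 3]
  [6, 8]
A ⊗ B =
  [13, 6]
  [1, 3]

Apply the min-plus product entry-by-entry:
  C[0][0] = min over k of (A[0][0] + B[0][0] = 3 + 10 = 13, A[0][1] + B[1][0] = 10 + 6 = 16) = 13 (attained at k = 0)
  C[0][1] = min over k of (A[0][0] + B[0][1] = 3 + 3 = 6, A[0][1] + B[1][1] = 10 + 8 = 18) = 6 (attained at k = 0)
  C[1][0] = min over k of (A[1][0] + B[0][0] = 1 + 10 = 11, A[1][1] + B[1][0] = -5 + 6 = 1) = 1 (attained at k = 1)
  C[1][1] = min over k of (A[1][0] + B[0][1] = 1 + 3 = 4, A[1][1] + B[1][1] = -5 + 8 = 3) = 3 (attained at k = 1)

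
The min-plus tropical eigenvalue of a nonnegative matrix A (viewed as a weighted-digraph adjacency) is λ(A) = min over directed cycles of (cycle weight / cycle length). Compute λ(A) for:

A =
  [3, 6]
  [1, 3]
λ(A) = 3

Enumerate directed cycles and compute their means (weight / length). Sample:
  cycle 0 → 0: weight = 3, length = 1, mean = 3/1 ≈ 3.000
  cycle 1 → 1: weight = 3, length = 1, mean = 3/1 ≈ 3.000
  cycle 0 → 1 → 0: weight = 7, length = 2, mean = 7/2 ≈ 3.500
  cycle 1 → 0 → 1: weight = 7, length = 2, mean = 7/2 ≈ 3.500
Minimum mean = 3.000, attained e.g. along the cycle 0 → 0 with weight 3 and length 1. So λ(A) = 3/1 = 3.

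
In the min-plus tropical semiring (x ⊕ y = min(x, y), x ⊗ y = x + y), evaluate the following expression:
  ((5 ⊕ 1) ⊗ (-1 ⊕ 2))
((5 ⊕ 1) ⊗ (-1 ⊕ 2)) = 0

Expand innermost to outermost. Recall ⊕ takes the minimum of its arguments and ⊗ takes their sum. Working out the expression ((5 ⊕ 1) ⊗ (-1 ⊕ 2)) gives 0.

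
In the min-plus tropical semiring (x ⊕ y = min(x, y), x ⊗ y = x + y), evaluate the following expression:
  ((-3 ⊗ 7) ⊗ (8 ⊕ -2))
((-3 ⊗ 7) ⊗ (8 ⊕ -2)) = 2

Expand innermost to outermost. Recall ⊕ takes the minimum of its arguments and ⊗ takes their sum. Working out the expression ((-3 ⊗ 7) ⊗ (8 ⊕ -2)) gives 2.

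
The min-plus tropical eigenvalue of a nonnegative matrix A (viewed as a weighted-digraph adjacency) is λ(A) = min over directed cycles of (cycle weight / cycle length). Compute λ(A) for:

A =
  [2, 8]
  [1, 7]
λ(A) = 2

Enumerate directed cycles and compute their means (weight / length). Sample:
  cycle 0 → 0: weight = 2, length = 1, mean = 2/1 ≈ 2.000
  cycle 1 → 1: weight = 7, length = 1, mean = 7/1 ≈ 7.000
  cycle 0 → 1 → 0: weight = 9, length = 2, mean = 9/2 ≈ 4.500
  cycle 1 → 0 → 1: weight = 9, length = 2, mean = 9/2 ≈ 4.500
Minimum mean = 2.000, attained e.g. along the cycle 0 → 0 with weight 2 and length 1. So λ(A) = 2/1 = 2.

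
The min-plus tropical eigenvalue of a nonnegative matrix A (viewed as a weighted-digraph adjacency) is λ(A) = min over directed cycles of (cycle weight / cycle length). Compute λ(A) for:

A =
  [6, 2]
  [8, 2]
λ(A) = 2

Enumerate directed cycles and compute their means (weight / length). Sample:
  cycle 0 → 0: weight = 6, length = 1, mean = 6/1 ≈ 6.000
  cycle 1 → 1: weight = 2, length = 1, mean = 2/1 ≈ 2.000
  cycle 0 → 1 → 0: weight = 10, length = 2, mean = 10/2 ≈ 5.000
  cycle 1 → 0 → 1: weight = 10, length = 2, mean = 10/2 ≈ 5.000
Minimum mean = 2.000, attained e.g. along the cycle 1 → 1 with weight 2 and length 1. So λ(A) = 2/1 = 2.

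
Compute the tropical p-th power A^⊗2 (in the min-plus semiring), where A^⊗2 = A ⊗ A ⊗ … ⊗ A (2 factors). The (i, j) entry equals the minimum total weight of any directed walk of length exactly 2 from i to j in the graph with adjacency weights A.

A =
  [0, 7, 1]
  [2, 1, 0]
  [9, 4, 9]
A^⊗2 =
  [0, 5, 1]
  [2, 2, 1]
  [6, 5, 4]

Each entry (A^⊗2)_ij equals the minimum over all length-2 walks i = v_0 → v_1 → … → v_2 = j of Σ_t A[v_t][v_{t+1}]. For example, for (i, j) = (0, 2) we minimise over 3 possible intermediate vertex sequences; the minimum is 1, attained along the walk 0 → 0 → 2.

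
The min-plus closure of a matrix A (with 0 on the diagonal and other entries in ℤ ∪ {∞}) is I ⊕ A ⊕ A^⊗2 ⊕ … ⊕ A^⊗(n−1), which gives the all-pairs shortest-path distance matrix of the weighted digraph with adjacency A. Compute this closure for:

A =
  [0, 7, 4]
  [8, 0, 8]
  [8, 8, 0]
Closure =
  [0, 7, 4]
  [8, 0, 8]
  [8, 8, 0]

This is the Floyd-Warshall all-pairs shortest-path computation. For each intermediate vertex k = 0, 1, …, 2, update dist[i][j] ← min(dist[i][j], dist[i][k] + dist[k][j]). The final matrix gives, for each (i, j), the minimum total weight of any directed path from i to j (possibly empty when i = j).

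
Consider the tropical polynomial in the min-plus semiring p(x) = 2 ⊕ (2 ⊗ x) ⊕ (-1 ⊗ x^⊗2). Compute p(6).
p(6) = 2

A tropical monomial a ⊗ x^⊗i evaluates to a + i · x. Evaluating each term at x = 6:
  Term 0 contributes 2 + 0 · 6 = 2
  Term 1 contributes 2 + 1 · 6 = 8
  Term 2 contributes -1 + 2 · 6 = 11
p(6) = ⊕ of these = min[2, 8, 11] = 2.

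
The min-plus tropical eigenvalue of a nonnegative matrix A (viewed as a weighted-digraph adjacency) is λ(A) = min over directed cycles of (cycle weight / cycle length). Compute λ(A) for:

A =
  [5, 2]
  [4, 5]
λ(A) = 3

Enumerate directed cycles and compute their means (weight / length). Sample:
  cycle 0 → 0: weight = 5, length = 1, mean = 5/1 ≈ 5.000
  cycle 1 → 1: weight = 5, length = 1, mean = 5/1 ≈ 5.000
  cycle 0 → 1 → 0: weight = 6, length = 2, mean = 6/2 ≈ 3.000
  cycle 1 → 0 → 1: weight = 6, length = 2, mean = 6/2 ≈ 3.000
Minimum mean = 3.000, attained e.g. along the cycle 0 → 1 → 0 with weight 6 and length 2. So λ(A) = 6/2 = 3.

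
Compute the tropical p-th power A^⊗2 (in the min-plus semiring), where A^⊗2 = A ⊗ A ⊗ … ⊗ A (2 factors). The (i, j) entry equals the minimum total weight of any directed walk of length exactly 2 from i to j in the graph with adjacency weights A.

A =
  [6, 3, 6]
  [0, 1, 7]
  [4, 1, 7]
A^⊗2 =
  [3, 4, 10]
  [1, 2, 6]
  [1, 2, 8]

Each entry (A^⊗2)_ij equals the minimum over all length-2 walks i = v_0 → v_1 → … → v_2 = j of Σ_t A[v_t][v_{t+1}]. For example, for (i, j) = (0, 2) we minimise over 3 possible intermediate vertex sequences; the minimum is 10, attained along the walk 0 → 1 → 2.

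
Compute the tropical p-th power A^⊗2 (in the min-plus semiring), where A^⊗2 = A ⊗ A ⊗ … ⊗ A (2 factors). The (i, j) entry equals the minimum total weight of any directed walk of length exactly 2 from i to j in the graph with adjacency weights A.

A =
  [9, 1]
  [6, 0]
A^⊗2 =
  [7, 1]
  [6, 0]

Each entry (A^⊗2)_ij equals the minimum over all length-2 walks i = v_0 → v_1 → … → v_2 = j of Σ_t A[v_t][v_{t+1}]. For example, for (i, j) = (0, 1) we minimise over 2 possible intermediate vertex sequences; the minimum is 1, attained along the walk 0 → 1 → 1.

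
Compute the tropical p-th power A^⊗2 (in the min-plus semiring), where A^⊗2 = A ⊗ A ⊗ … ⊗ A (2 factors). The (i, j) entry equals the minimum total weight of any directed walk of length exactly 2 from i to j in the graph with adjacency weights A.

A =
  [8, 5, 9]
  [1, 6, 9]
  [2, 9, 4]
A^⊗2 =
  [6, 11, 13]
  [7, 6, 10]
  [6, 7, 8]

Each entry (A^⊗2)_ij equals the minimum over all length-2 walks i = v_0 → v_1 → … → v_2 = j of Σ_t A[v_t][v_{t+1}]. For example, for (i, j) = (0, 2) we minimise over 3 possible intermediate vertex sequences; the minimum is 13, attained along the walk 0 → 2 → 2.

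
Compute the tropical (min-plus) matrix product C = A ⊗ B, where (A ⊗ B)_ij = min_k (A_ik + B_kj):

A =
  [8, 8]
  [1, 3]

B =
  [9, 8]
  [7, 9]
A ⊗ B =
  [15, 16]
  [10, 9]

Apply the min-plus product entry-by-entry:
  C[0][0] = min over k of (A[0][0] + B[0][0] = 8 + 9 = 17, A[0][1] + B[1][0] = 8 + 7 = 15) = 15 (attained at k = 1)
  C[0][1] = min over k of (A[0][0] + B[0][1] = 8 + 8 = 16, A[0][1] + B[1][1] = 8 + 9 = 17) = 16 (attained at k = 0)
  C[1][0] = min over k of (A[1][0] + B[0][0] = 1 + 9 = 10, A[1][1] + B[1][0] = 3 + 7 = 10) = 10 (attained at k = 0)
  C[1][1] = min over k of (A[1][0] + B[0][1] = 1 + 8 = 9, A[1][1] + B[1][1] = 3 + 9 = 12) = 9 (attained at k = 0)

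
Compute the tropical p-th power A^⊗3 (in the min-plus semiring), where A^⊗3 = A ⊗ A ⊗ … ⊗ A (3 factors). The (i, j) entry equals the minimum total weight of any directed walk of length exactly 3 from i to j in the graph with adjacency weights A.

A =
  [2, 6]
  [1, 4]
A^⊗3 =
  [6, 10]
  [5, 9]

Each entry (A^⊗3)_ij equals the minimum over all length-3 walks i = v_0 → v_1 → … → v_3 = j of Σ_t A[v_t][v_{t+1}]. For example, for (i, j) = (0, 1) we minimise over 4 possible intermediate vertex sequences; the minimum is 10, attained along the walk 0 → 0 → 0 → 1.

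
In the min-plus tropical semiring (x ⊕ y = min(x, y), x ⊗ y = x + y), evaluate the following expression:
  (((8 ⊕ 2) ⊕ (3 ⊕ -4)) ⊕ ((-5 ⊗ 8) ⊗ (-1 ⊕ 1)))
(((8 ⊕ 2) ⊕ (3 ⊕ -4)) ⊕ ((-5 ⊗ 8) ⊗ (-1 ⊕ 1))) = -4

Expand innermost to outermost. Recall ⊕ takes the minimum of its arguments and ⊗ takes their sum. Working out the expression (((8 ⊕ 2) ⊕ (3 ⊕ -4)) ⊕ ((-5 ⊗ 8) ⊗ (-1 ⊕ 1))) gives -4.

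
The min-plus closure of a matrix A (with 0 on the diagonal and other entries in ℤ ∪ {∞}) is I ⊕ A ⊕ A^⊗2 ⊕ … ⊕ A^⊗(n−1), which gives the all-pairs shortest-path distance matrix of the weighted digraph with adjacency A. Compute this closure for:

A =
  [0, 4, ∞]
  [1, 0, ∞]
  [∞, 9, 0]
Closure =
  [0, 4, ∞]
  [1, 0, ∞]
  [10, 9, 0]

This is the Floyd-Warshall all-pairs shortest-path computation. For each intermediate vertex k = 0, 1, …, 2, update dist[i][j] ← min(dist[i][j], dist[i][k] + dist[k][j]). The final matrix gives, for each (i, j), the minimum total weight of any directed path from i to j (possibly empty when i = j).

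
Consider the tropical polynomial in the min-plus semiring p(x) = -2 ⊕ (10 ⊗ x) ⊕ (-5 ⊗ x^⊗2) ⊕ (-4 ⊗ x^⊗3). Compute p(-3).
p(-3) = -13

A tropical monomial a ⊗ x^⊗i evaluates to a + i · x. Evaluating each term at x = -3:
  Term 0 contributes -2 + 0 · -3 = -2
  Term 1 contributes 10 + 1 · -3 = 7
  Term 2 contributes -5 + 2 · -3 = -11
  Term 3 contributes -4 + 3 · -3 = -13
p(-3) = ⊕ of these = min[-2, 7, -11, -13] = -13.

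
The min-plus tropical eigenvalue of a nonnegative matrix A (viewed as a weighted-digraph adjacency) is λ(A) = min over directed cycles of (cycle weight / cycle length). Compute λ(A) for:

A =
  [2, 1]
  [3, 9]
λ(A) = 2

Enumerate directed cycles and compute their means (weight / length). Sample:
  cycle 0 → 0: weight = 2, length = 1, mean = 2/1 ≈ 2.000
  cycle 1 → 1: weight = 9, length = 1, mean = 9/1 ≈ 9.000
  cycle 0 → 1 → 0: weight = 4, length = 2, mean = 4/2 ≈ 2.000
  cycle 1 → 0 → 1: weight = 4, length = 2, mean = 4/2 ≈ 2.000
Minimum mean = 2.000, attained e.g. along the cycle 0 → 0 with weight 2 and length 1. So λ(A) = 2/1 = 2.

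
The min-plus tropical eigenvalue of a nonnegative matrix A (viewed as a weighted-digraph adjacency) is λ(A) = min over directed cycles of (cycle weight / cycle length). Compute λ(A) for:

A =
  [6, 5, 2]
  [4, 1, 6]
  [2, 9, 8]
λ(A) = 1

Enumerate directed cycles and compute their means (weight / length). Sample:
  cycle 0 → 0: weight = 6, length = 1, mean = 6/1 ≈ 6.000
  cycle 1 → 1: weight = 1, length = 1, mean = 1/1 ≈ 1.000
  cycle 2 → 2: weight = 8, length = 1, mean = 8/1 ≈ 8.000
  cycle 0 → 1 → 0: weight = 9, length = 2, mean = 9/2 ≈ 4.500
  cycle 0 → 2 → 0: weight = 4, length = 2, mean = 4/2 ≈ 2.000
  cycle 1 → 0 → 1: weight = 9, length = 2, mean = 9/2 ≈ 4.500
Minimum mean = 1.000, attained e.g. along the cycle 1 → 1 with weight 1 and length 1. So λ(A) = 1/1 = 1.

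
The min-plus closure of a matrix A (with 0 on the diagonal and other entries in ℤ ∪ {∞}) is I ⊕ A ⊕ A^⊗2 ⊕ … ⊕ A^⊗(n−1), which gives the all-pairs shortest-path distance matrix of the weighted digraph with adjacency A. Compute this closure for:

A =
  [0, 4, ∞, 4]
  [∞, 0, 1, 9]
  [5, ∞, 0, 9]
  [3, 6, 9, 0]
Closure =
  [0, 4, 5, 4]
  [6, 0, 1, 9]
  [5, 9, 0, 9]
  [3, 6, 7, 0]

This is the Floyd-Warshall all-pairs shortest-path computation. For each intermediate vertex k = 0, 1, …, 3, update dist[i][j] ← min(dist[i][j], dist[i][k] + dist[k][j]). The final matrix gives, for each (i, j), the minimum total weight of any directed path from i to j (possibly empty when i = j).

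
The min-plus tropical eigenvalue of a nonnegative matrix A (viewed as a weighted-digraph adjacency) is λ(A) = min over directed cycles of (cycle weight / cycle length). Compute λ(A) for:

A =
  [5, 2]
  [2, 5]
λ(A) = 2

Enumerate directed cycles and compute their means (weight / length). Sample:
  cycle 0 → 0: weight = 5, length = 1, mean = 5/1 ≈ 5.000
  cycle 1 → 1: weight = 5, length = 1, mean = 5/1 ≈ 5.000
  cycle 0 → 1 → 0: weight = 4, length = 2, mean = 4/2 ≈ 2.000
  cycle 1 → 0 → 1: weight = 4, length = 2, mean = 4/2 ≈ 2.000
Minimum mean = 2.000, attained e.g. along the cycle 0 → 1 → 0 with weight 4 and length 2. So λ(A) = 4/2 = 2.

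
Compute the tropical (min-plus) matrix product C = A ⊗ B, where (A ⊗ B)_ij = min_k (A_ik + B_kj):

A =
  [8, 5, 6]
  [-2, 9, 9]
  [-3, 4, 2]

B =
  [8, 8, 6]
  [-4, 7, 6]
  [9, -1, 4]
A ⊗ B =
  [1, 5, 10]
  [5, 6, 4]
  [0, 1, 3]

Apply the min-plus product entry-by-entry:
  C[0][0] = min over k of (A[0][0] + B[0][0] = 8 + 8 = 16, A[0][1] + B[1][0] = 5 + -4 = 1, A[0][2] + B[2][0] = 6 + 9 = 15) = 1 (attained at k = 1)
  C[0][1] = min over k of (A[0][0] + B[0][1] = 8 + 8 = 16, A[0][1] + B[1][1] = 5 + 7 = 12, A[0][2] + B[2][1] = 6 + -1 = 5) = 5 (attained at k = 2)
  C[0][2] = min over k of (A[0][0] + B[0][2] = 8 + 6 = 14, A[0][1] + B[1][2] = 5 + 6 = 11, A[0][2] + B[2][2] = 6 + 4 = 10) = 10 (attained at k = 2)
  C[1][0] = min over k of (A[1][0] + B[0][0] = -2 + 8 = 6, A[1][1] + B[1][0] = 9 + -4 = 5, A[1][2] + B[2][0] = 9 + 9 = 18) = 5 (attained at k = 1)
  C[1][1] = min over k of (A[1][0] + B[0][1] = -2 + 8 = 6, A[1][1] + B[1][1] = 9 + 7 = 16, A[1][2] + B[2][1] = 9 + -1 = 8) = 6 (attained at k = 0)
  C[1][2] = min over k of (A[1][0] + B[0][2] = -2 + 6 = 4, A[1][1] + B[1][2] = 9 + 6 = 15, A[1][2] + B[2][2] = 9 + 4 = 13) = 4 (attained at k = 0)
  C[2][0] = min over k of (A[2][0] + B[0][0] = -3 + 8 = 5, A[2][1] + B[1][0] = 4 + -4 = 0, A[2][2] + B[2][0] = 2 + 9 = 11) = 0 (attained at k = 1)
  C[2][1] = min over k of (A[2][0] + B[0][1] = -3 + 8 = 5, A[2][1] + B[1][1] = 4 + 7 = 11, A[2][2] + B[2][1] = 2 + -1 = 1) = 1 (attained at k = 2)
  C[2][2] = min over k of (A[2][0] + B[0][2] = -3 + 6 = 3, A[2][1] + B[1][2] = 4 + 6 = 10, A[2][2] + B[2][2] = 2 + 4 = 6) = 3 (attained at k = 0)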